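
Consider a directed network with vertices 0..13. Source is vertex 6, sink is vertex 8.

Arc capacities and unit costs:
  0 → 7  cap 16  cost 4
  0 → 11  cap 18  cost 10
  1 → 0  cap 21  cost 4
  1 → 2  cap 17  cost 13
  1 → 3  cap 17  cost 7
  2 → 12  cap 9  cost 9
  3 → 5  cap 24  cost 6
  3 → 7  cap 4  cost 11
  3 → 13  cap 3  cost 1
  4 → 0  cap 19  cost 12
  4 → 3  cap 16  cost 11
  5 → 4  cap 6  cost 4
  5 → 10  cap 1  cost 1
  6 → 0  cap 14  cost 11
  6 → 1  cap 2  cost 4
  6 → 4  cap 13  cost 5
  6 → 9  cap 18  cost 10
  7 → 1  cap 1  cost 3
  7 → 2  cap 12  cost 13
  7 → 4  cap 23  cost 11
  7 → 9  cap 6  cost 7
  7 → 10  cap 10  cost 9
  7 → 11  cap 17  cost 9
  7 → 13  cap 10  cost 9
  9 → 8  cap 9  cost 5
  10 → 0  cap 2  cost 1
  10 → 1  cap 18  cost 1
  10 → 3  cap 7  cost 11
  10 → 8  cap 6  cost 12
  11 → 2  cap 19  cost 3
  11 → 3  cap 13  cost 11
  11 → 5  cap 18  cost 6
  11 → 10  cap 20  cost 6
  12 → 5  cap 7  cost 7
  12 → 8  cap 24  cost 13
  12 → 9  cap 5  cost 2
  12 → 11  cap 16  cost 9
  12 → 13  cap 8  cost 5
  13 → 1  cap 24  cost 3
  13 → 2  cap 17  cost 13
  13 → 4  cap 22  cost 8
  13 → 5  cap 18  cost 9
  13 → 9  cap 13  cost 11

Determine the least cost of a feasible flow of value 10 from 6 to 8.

shortest-cost path #1: 6→9→8 push 9 @ unit cost 15 (adds 135)
shortest-cost path #2: 6→1→3→5→10→8 push 1 @ unit cost 30 (adds 30)
total cost = 165

Minimum cost for 10 units: 165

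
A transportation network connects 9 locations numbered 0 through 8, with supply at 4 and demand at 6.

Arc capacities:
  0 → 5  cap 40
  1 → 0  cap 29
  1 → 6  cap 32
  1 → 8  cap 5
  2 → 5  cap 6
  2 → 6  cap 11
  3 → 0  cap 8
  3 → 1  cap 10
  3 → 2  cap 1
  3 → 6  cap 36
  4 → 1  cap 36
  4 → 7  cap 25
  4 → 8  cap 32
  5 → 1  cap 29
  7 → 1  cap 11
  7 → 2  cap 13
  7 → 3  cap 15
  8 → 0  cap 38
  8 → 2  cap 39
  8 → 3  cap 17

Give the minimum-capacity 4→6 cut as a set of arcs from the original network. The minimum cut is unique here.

augment #1: 4→1→6 push 32
augment #2: 4→7→2→6 push 11
augment #3: 4→7→3→6 push 14
augment #4: 4→8→3→6 push 17
augment #5: 4→8→2→7→3→6 push 1
max flow = 75; residual-reachable set from 4 gives S-side
cut edges (S→T): {(1,6), (2,6), (7,3), (8,3)} total cap 75

Min-cut arcs: {(1,6), (2,6), (7,3), (8,3)} (total capacity 75)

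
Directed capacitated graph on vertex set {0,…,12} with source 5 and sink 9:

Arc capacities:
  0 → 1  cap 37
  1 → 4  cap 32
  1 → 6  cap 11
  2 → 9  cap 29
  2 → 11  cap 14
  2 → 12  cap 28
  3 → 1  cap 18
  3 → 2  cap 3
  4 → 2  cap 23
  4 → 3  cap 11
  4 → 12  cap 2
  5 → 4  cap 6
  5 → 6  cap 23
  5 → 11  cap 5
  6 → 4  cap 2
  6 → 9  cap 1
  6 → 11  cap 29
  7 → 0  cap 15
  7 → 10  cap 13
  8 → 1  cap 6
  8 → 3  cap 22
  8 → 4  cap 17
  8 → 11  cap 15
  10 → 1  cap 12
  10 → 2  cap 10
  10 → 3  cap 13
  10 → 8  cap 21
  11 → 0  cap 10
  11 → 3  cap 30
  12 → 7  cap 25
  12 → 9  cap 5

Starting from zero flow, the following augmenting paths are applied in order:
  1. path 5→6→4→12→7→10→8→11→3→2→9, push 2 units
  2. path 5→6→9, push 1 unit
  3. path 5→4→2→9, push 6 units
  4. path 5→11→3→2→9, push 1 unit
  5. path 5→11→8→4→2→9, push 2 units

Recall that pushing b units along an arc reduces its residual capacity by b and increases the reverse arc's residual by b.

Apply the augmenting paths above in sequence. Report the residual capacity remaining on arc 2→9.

Residual capacity of (2,9): 18

after path 1 (5→6→4→12→7→10→8→11→3→2→9, push 2): res(2,9)=27
after path 2 (5→6→9, push 1): res(2,9)=27
after path 3 (5→4→2→9, push 6): res(2,9)=21
after path 4 (5→11→3→2→9, push 1): res(2,9)=20
after path 5 (5→11→8→4→2→9, push 2): res(2,9)=18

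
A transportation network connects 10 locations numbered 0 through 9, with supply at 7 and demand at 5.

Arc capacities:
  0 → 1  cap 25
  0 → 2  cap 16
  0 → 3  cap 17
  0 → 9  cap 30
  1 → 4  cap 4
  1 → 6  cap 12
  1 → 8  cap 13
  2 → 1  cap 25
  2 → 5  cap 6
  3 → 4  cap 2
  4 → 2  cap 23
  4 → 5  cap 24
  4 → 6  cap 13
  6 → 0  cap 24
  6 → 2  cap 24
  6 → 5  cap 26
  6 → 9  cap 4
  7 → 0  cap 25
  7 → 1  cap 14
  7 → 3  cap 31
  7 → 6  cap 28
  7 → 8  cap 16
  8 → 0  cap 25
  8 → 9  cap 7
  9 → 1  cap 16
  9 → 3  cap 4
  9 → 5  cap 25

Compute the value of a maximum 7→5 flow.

Maximum flow value: 63

augment #1: 7→6→5 bottleneck 26, total now 26
augment #2: 7→0→2→5 bottleneck 6, total now 32
augment #3: 7→0→9→5 bottleneck 19, total now 51
augment #4: 7→1→4→5 bottleneck 4, total now 55
augment #5: 7→3→4→5 bottleneck 2, total now 57
augment #6: 7→6→9→5 bottleneck 2, total now 59
augment #7: 7→8→9→5 bottleneck 4, total now 63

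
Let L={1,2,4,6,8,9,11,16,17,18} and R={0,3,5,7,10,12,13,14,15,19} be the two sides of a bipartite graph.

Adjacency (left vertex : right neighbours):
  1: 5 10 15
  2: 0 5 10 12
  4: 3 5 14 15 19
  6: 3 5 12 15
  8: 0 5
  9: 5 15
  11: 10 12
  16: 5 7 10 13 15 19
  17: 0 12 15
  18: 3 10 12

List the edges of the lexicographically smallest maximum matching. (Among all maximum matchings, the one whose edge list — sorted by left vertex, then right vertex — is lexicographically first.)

|M| = 8 (so the lex-smallest maximum matching has 8 edges)
process left vertices in ascending order; for each, take the smallest-labelled available neighbour that still permits 8 edges overall, or leave it unmatched if none does
lex-smallest matching: {1-5, 2-0, 4-14, 6-3, 9-15, 11-10, 16-7, 17-12}

Lex-smallest maximum matching: {(1,5), (2,0), (4,14), (6,3), (9,15), (11,10), (16,7), (17,12)}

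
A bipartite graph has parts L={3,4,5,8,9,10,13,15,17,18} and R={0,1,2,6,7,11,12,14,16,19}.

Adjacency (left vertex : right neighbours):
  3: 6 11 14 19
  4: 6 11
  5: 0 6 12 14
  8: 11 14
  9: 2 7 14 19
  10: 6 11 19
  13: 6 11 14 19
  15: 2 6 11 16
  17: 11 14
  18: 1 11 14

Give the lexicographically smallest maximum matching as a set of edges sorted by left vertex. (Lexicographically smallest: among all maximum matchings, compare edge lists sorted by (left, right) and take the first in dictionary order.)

Lex-smallest maximum matching: {(3,6), (4,11), (5,0), (8,14), (9,2), (10,19), (15,16), (18,1)}

|M| = 8 (so the lex-smallest maximum matching has 8 edges)
process left vertices in ascending order; for each, take the smallest-labelled available neighbour that still permits 8 edges overall, or leave it unmatched if none does
lex-smallest matching: {3-6, 4-11, 5-0, 8-14, 9-2, 10-19, 15-16, 18-1}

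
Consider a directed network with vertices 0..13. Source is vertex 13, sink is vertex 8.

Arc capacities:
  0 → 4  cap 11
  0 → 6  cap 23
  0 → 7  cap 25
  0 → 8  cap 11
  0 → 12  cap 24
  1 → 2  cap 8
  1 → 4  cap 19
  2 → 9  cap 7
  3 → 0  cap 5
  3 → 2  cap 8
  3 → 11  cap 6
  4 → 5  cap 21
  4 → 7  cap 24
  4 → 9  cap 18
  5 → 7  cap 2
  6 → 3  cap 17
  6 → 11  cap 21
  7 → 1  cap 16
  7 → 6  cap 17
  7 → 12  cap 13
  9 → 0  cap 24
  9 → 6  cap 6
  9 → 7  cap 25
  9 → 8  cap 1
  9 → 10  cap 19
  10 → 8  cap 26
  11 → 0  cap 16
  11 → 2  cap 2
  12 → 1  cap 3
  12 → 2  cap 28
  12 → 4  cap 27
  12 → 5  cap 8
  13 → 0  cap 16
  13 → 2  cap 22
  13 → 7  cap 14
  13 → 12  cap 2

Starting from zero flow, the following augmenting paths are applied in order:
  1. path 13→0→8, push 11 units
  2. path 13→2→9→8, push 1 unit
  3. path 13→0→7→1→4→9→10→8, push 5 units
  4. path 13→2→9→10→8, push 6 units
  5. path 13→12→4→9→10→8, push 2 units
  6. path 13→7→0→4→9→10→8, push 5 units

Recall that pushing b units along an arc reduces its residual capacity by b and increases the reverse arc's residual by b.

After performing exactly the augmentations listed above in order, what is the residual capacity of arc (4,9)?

Residual capacity of (4,9): 6

after path 1 (13→0→8, push 11): res(4,9)=18
after path 2 (13→2→9→8, push 1): res(4,9)=18
after path 3 (13→0→7→1→4→9→10→8, push 5): res(4,9)=13
after path 4 (13→2→9→10→8, push 6): res(4,9)=13
after path 5 (13→12→4→9→10→8, push 2): res(4,9)=11
after path 6 (13→7→0→4→9→10→8, push 5): res(4,9)=6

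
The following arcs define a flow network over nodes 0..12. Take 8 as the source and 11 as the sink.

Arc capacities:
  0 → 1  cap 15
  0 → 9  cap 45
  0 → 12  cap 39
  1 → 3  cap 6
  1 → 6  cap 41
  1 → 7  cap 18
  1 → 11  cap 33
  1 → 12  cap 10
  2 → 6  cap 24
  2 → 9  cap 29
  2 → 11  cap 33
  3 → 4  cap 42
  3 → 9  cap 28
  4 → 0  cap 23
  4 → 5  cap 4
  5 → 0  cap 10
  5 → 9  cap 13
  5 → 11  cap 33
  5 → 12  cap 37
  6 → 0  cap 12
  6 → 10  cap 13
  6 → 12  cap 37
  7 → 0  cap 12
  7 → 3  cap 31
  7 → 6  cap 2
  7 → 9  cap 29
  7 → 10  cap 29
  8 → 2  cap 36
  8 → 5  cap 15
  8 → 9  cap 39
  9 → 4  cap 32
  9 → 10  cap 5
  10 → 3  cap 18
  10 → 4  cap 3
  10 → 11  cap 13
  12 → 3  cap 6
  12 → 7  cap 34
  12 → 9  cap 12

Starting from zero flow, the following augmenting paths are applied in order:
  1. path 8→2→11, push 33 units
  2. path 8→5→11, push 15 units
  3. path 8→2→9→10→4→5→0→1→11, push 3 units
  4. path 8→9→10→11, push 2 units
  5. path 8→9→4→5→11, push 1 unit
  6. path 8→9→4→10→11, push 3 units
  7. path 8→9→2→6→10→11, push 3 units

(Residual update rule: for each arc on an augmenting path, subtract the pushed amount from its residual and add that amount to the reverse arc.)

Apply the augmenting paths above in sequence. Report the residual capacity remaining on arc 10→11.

Residual capacity of (10,11): 5

after path 1 (8→2→11, push 33): res(10,11)=13
after path 2 (8→5→11, push 15): res(10,11)=13
after path 3 (8→2→9→10→4→5→0→1→11, push 3): res(10,11)=13
after path 4 (8→9→10→11, push 2): res(10,11)=11
after path 5 (8→9→4→5→11, push 1): res(10,11)=11
after path 6 (8→9→4→10→11, push 3): res(10,11)=8
after path 7 (8→9→2→6→10→11, push 3): res(10,11)=5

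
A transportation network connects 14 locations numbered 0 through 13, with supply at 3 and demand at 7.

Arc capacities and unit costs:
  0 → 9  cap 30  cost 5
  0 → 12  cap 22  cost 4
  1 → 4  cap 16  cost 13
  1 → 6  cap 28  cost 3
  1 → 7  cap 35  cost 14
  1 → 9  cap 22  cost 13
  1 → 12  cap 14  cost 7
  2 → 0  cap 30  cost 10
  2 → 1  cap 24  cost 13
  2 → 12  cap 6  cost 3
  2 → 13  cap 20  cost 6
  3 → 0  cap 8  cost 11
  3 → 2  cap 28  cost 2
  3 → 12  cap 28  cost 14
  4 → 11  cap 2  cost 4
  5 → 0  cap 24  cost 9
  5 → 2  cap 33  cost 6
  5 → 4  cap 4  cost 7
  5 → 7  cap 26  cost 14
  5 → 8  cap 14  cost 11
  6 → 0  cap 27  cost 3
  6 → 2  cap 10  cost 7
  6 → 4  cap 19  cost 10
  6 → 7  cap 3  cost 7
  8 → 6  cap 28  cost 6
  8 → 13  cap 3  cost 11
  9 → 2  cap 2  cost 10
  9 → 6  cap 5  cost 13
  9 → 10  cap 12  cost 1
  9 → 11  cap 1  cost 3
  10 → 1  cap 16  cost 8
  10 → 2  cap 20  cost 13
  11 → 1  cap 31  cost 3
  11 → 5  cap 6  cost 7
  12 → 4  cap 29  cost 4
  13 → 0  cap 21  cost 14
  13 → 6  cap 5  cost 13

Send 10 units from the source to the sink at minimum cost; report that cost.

shortest-cost path #1: 3→2→1→6→7 push 3 @ unit cost 25 (adds 75)
shortest-cost path #2: 3→2→1→7 push 7 @ unit cost 29 (adds 203)
total cost = 278

Minimum cost for 10 units: 278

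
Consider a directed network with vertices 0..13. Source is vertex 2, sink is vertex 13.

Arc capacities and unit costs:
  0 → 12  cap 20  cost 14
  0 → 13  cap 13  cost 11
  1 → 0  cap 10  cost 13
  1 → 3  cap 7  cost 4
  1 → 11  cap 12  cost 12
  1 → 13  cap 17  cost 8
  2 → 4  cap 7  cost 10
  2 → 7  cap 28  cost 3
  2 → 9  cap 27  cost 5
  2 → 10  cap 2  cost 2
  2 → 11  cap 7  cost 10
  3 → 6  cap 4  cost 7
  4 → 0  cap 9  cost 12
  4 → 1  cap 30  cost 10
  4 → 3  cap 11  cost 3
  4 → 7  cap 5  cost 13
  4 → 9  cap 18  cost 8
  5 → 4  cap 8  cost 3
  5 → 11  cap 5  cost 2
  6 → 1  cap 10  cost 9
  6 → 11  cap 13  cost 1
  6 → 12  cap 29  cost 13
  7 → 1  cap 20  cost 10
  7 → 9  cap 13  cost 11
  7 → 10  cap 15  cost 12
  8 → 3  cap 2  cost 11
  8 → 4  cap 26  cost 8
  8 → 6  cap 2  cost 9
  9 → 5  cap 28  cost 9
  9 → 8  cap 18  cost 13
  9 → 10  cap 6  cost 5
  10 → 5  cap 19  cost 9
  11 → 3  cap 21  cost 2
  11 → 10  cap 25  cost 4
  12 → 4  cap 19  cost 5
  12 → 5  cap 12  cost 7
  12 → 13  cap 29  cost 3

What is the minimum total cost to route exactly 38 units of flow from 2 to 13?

Minimum cost for 38 units: 1164

shortest-cost path #1: 2→7→1→13 push 17 @ unit cost 21 (adds 357)
shortest-cost path #2: 2→4→0→13 push 7 @ unit cost 33 (adds 231)
shortest-cost path #3: 2→11→3→6→12→13 push 4 @ unit cost 35 (adds 140)
shortest-cost path #4: 2→7→1→0→13 push 3 @ unit cost 37 (adds 111)
shortest-cost path #5: 2→10→5→4→0→13 push 2 @ unit cost 37 (adds 74)
shortest-cost path #6: 2→9→8→6→12→13 push 2 @ unit cost 43 (adds 86)
shortest-cost path #7: 2→9→5→4→1→0→13 push 1 @ unit cost 51 (adds 51)
shortest-cost path #8: 2→9→5→4→1→0→12→13 push 2 @ unit cost 57 (adds 114)
total cost = 1164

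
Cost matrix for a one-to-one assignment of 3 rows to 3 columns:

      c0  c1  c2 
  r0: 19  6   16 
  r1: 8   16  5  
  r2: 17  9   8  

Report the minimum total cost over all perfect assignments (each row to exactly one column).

optimal assignment: row0→col1 (cost 6), row1→col0 (cost 8), row2→col2 (cost 8)
total = 6 + 8 + 8 = 22

Minimum assignment cost: 22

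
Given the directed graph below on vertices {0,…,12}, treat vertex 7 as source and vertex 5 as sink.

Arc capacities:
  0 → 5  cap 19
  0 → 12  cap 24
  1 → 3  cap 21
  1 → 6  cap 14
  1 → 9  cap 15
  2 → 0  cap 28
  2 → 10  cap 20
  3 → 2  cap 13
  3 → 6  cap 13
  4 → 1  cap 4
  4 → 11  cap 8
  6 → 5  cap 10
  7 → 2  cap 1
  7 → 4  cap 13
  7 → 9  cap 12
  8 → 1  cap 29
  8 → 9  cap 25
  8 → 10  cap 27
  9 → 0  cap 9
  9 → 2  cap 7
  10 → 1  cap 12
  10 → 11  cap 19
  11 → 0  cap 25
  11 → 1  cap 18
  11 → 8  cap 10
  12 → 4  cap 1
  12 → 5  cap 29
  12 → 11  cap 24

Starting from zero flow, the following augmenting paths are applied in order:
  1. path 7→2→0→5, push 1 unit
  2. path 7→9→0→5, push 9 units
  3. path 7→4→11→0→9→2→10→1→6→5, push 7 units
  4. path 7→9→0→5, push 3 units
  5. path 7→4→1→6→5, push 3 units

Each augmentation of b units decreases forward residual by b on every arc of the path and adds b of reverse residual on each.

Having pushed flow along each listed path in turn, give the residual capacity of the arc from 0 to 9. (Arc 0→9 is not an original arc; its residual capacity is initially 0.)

Residual capacity of (0,9): 5

after path 1 (7→2→0→5, push 1): res(0,9)=0
after path 2 (7→9→0→5, push 9): res(0,9)=9
after path 3 (7→4→11→0→9→2→10→1→6→5, push 7): res(0,9)=2
after path 4 (7→9→0→5, push 3): res(0,9)=5
after path 5 (7→4→1→6→5, push 3): res(0,9)=5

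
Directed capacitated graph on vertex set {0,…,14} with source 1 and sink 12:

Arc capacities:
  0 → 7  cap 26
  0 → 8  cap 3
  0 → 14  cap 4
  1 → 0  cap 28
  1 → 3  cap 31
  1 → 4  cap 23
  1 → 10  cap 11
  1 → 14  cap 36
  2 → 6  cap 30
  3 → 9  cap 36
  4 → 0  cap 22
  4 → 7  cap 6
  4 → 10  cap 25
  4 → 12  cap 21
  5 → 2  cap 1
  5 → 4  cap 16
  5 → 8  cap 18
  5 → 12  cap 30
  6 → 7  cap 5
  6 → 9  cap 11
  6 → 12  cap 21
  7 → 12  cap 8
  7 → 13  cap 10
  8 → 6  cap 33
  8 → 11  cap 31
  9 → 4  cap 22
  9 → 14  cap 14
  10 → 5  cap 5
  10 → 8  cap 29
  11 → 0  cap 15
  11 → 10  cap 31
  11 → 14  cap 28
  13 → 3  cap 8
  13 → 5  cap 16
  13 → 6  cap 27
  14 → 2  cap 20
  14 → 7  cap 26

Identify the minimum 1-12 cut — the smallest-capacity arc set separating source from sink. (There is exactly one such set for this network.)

Min-cut arcs: {(4,12), (6,12), (7,12), (7,13), (10,5)} (total capacity 65)

augment #1: 1→4→12 push 21
augment #2: 1→0→7→12 push 8
augment #3: 1→10→5→12 push 5
augment #4: 1→0→8→6→12 push 3
augment #5: 1→10→8→6→12 push 6
augment #6: 1→14→2→6→12 push 12
augment #7: 1→0→7→13→5→12 push 10
max flow = 65; residual-reachable set from 1 gives S-side
cut edges (S→T): {(4,12), (6,12), (7,12), (7,13), (10,5)} total cap 65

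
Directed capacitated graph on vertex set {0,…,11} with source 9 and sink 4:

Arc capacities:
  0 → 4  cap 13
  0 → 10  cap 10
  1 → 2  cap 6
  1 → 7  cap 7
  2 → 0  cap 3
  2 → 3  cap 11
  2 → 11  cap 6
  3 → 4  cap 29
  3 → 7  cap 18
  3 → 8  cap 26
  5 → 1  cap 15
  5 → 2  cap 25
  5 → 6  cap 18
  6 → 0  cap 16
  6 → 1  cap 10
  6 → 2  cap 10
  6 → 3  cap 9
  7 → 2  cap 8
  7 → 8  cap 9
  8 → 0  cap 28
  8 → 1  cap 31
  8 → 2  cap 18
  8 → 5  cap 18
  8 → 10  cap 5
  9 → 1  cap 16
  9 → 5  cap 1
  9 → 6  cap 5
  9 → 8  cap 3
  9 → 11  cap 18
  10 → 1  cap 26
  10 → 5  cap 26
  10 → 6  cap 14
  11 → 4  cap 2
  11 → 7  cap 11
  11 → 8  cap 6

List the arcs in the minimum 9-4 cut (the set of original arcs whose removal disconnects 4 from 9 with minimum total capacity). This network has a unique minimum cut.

Min-cut arcs: {(0,4), (2,3), (6,3), (11,4)} (total capacity 35)

augment #1: 9→11→4 push 2
augment #2: 9→6→0→4 push 5
augment #3: 9→8→0→4 push 3
augment #4: 9→1→2→0→4 push 3
augment #5: 9→1→2→3→4 push 3
augment #6: 9→5→2→3→4 push 1
augment #7: 9→11→8→0→4 push 2
augment #8: 9→1→7→2→3→4 push 7
augment #9: 9→11→8→0→6→3→4 push 4
augment #10: 9→11→7→2→5→6→3→4 push 1
augment #11: 9→11→7→8→0→6→3→4 push 1
augment #12: 9→11→7→8→5→6→3→4 push 3
max flow = 35; residual-reachable set from 9 gives S-side
cut edges (S→T): {(0,4), (2,3), (6,3), (11,4)} total cap 35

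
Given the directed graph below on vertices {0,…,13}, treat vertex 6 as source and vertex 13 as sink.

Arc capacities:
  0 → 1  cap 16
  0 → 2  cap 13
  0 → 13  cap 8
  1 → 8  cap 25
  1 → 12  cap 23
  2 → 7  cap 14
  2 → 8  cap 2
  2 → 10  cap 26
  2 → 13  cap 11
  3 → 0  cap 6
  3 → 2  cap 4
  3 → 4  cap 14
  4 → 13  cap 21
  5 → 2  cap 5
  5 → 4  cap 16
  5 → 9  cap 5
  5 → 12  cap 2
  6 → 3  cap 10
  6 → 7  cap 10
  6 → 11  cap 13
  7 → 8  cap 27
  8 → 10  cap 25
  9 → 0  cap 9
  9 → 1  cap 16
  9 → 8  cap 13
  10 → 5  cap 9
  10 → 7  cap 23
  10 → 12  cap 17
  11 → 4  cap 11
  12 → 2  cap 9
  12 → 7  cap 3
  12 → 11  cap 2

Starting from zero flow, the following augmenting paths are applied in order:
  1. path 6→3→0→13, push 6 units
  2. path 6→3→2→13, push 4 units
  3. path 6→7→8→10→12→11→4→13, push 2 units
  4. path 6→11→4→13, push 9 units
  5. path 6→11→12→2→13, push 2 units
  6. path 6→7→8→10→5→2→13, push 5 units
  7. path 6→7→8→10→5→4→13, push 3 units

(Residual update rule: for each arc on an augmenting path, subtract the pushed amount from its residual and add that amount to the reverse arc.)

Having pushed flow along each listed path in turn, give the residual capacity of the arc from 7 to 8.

Residual capacity of (7,8): 17

after path 1 (6→3→0→13, push 6): res(7,8)=27
after path 2 (6→3→2→13, push 4): res(7,8)=27
after path 3 (6→7→8→10→12→11→4→13, push 2): res(7,8)=25
after path 4 (6→11→4→13, push 9): res(7,8)=25
after path 5 (6→11→12→2→13, push 2): res(7,8)=25
after path 6 (6→7→8→10→5→2→13, push 5): res(7,8)=20
after path 7 (6→7→8→10→5→4→13, push 3): res(7,8)=17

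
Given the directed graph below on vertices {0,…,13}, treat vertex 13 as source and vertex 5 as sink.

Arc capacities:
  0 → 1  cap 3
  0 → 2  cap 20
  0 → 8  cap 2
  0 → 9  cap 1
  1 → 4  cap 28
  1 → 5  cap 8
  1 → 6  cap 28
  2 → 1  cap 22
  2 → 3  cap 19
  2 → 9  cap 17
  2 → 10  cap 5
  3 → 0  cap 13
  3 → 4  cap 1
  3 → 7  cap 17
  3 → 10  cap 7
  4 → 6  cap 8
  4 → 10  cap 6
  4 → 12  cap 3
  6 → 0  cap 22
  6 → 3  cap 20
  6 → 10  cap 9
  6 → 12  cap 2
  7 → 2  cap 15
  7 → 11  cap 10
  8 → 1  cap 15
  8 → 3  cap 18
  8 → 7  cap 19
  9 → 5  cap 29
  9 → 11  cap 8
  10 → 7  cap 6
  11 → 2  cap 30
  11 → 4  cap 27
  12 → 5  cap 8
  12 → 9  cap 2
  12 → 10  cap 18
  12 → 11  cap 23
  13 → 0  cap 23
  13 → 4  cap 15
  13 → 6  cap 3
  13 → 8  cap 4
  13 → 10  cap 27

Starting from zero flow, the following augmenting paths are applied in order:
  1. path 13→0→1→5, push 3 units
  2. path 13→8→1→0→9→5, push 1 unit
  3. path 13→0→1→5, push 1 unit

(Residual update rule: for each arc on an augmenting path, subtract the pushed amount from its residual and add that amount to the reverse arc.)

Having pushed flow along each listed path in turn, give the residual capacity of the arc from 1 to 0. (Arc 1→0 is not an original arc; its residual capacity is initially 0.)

after path 1 (13→0→1→5, push 3): res(1,0)=3
after path 2 (13→8→1→0→9→5, push 1): res(1,0)=2
after path 3 (13→0→1→5, push 1): res(1,0)=3

Residual capacity of (1,0): 3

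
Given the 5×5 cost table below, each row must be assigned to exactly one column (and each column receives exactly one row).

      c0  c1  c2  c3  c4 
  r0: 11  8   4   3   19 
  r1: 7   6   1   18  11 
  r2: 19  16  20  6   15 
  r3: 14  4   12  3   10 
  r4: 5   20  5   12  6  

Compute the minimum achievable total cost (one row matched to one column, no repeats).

Minimum assignment cost: 27

optimal assignment: row0→col2 (cost 4), row1→col0 (cost 7), row2→col3 (cost 6), row3→col1 (cost 4), row4→col4 (cost 6)
total = 4 + 7 + 6 + 4 + 6 = 27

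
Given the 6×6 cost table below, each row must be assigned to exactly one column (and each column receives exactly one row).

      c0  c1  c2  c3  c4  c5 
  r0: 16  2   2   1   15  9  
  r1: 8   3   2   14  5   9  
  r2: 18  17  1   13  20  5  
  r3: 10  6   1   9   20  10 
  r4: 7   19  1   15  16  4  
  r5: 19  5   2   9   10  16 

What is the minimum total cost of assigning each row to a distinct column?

Minimum assignment cost: 24

optimal assignment: row0→col3 (cost 1), row1→col4 (cost 5), row2→col5 (cost 5), row3→col2 (cost 1), row4→col0 (cost 7), row5→col1 (cost 5)
total = 1 + 5 + 5 + 1 + 7 + 5 = 24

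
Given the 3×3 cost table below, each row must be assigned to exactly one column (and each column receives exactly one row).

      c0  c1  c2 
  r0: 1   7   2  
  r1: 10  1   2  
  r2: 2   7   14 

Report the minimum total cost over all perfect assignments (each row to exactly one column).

Minimum assignment cost: 5

optimal assignment: row0→col2 (cost 2), row1→col1 (cost 1), row2→col0 (cost 2)
total = 2 + 1 + 2 = 5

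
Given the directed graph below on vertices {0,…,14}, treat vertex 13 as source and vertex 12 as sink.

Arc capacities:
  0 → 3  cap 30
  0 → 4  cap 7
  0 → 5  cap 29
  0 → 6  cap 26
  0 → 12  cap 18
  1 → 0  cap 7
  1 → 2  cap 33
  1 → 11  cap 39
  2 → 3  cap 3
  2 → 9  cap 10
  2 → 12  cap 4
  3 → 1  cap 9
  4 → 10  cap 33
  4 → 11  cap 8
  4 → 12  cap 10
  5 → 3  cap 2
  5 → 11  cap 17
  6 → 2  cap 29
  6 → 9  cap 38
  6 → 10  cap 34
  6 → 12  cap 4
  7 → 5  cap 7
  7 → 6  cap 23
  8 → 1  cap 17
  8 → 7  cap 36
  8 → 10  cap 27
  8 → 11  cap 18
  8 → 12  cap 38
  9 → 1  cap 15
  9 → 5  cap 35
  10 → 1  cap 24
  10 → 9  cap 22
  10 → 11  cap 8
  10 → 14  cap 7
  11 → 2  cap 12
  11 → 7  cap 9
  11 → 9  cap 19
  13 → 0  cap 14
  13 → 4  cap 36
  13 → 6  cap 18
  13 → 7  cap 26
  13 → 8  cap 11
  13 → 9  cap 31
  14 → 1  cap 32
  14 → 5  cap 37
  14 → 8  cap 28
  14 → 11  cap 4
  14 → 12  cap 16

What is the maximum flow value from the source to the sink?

Maximum flow value: 54

augment #1: 13→0→12 bottleneck 14, total now 14
augment #2: 13→4→12 bottleneck 10, total now 24
augment #3: 13→6→12 bottleneck 4, total now 28
augment #4: 13→8→12 bottleneck 11, total now 39
augment #5: 13→6→2→12 bottleneck 4, total now 43
augment #6: 13→4→10→14→12 bottleneck 7, total now 50
augment #7: 13→9→1→0→12 bottleneck 4, total now 54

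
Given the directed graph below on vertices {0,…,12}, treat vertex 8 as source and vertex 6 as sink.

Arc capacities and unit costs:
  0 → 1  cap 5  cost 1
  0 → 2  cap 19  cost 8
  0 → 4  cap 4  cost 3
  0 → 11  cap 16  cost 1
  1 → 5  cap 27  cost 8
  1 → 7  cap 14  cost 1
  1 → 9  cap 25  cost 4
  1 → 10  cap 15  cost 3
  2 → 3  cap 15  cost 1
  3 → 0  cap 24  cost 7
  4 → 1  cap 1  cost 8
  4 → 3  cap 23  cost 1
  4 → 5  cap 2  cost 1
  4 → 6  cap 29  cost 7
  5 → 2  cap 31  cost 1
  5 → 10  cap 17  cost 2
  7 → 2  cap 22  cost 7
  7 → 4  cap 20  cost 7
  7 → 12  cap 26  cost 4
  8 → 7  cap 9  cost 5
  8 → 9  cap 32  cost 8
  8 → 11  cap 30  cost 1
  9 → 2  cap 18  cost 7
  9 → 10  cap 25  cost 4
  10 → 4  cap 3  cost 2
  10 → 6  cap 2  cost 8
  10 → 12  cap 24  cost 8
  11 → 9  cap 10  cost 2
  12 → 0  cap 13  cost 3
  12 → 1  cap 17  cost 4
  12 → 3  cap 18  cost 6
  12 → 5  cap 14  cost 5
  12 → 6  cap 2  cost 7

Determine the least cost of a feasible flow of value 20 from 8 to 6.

shortest-cost path #1: 8→11→9→10→6 push 2 @ unit cost 15 (adds 30)
shortest-cost path #2: 8→7→12→6 push 2 @ unit cost 16 (adds 32)
shortest-cost path #3: 8→11→9→10→4→6 push 3 @ unit cost 16 (adds 48)
shortest-cost path #4: 8→7→4→6 push 7 @ unit cost 19 (adds 133)
shortest-cost path #5: 8→11→9→10→12→7→4→6 push 2 @ unit cost 25 (adds 50)
shortest-cost path #6: 8→11→9→10→12→0→4→6 push 3 @ unit cost 28 (adds 84)
shortest-cost path #7: 8→9→10→12→0→4→6 push 1 @ unit cost 33 (adds 33)
total cost = 410

Minimum cost for 20 units: 410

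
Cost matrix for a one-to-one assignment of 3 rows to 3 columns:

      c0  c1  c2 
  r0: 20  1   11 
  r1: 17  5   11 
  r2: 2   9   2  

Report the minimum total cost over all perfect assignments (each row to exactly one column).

optimal assignment: row0→col1 (cost 1), row1→col2 (cost 11), row2→col0 (cost 2)
total = 1 + 11 + 2 = 14

Minimum assignment cost: 14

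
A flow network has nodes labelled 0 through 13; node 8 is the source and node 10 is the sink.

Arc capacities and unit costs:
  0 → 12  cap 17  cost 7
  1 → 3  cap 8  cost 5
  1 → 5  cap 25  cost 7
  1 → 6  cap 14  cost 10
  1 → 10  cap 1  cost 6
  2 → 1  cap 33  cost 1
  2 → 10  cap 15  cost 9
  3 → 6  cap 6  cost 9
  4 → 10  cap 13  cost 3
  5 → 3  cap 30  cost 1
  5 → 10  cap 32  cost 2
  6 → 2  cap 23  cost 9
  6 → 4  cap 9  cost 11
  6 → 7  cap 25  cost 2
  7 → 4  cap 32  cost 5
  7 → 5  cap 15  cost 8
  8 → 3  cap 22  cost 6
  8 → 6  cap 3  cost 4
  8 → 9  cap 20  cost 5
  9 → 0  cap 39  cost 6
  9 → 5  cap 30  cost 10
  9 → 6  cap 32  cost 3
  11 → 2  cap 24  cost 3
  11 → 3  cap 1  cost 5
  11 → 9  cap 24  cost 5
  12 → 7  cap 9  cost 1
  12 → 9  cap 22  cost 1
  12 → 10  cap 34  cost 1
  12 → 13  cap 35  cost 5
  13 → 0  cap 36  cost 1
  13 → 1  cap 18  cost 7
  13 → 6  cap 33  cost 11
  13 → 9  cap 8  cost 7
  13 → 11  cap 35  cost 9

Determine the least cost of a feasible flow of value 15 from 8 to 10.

Minimum cost for 15 units: 246

shortest-cost path #1: 8→6→7→4→10 push 3 @ unit cost 14 (adds 42)
shortest-cost path #2: 8→9→5→10 push 12 @ unit cost 17 (adds 204)
total cost = 246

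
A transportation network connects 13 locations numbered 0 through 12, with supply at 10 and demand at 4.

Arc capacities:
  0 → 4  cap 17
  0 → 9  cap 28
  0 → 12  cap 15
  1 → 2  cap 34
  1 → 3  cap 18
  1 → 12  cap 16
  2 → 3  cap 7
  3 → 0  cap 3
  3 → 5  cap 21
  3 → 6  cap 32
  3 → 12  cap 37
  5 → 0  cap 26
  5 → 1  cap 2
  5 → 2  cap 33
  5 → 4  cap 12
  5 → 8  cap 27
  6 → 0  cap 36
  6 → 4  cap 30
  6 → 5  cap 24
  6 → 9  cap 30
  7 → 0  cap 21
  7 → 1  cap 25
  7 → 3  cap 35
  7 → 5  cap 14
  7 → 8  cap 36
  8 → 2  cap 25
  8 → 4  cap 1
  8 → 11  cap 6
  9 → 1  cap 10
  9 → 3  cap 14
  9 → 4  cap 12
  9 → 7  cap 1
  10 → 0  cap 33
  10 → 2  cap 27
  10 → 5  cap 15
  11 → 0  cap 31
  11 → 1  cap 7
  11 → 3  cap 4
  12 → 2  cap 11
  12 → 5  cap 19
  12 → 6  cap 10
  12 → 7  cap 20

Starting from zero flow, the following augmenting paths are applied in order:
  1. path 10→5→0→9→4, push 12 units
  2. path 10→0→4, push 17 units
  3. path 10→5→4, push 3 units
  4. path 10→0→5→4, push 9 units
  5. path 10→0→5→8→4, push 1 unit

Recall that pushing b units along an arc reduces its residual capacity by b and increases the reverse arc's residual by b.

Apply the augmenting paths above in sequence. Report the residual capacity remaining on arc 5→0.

after path 1 (10→5→0→9→4, push 12): res(5,0)=14
after path 2 (10→0→4, push 17): res(5,0)=14
after path 3 (10→5→4, push 3): res(5,0)=14
after path 4 (10→0→5→4, push 9): res(5,0)=23
after path 5 (10→0→5→8→4, push 1): res(5,0)=24

Residual capacity of (5,0): 24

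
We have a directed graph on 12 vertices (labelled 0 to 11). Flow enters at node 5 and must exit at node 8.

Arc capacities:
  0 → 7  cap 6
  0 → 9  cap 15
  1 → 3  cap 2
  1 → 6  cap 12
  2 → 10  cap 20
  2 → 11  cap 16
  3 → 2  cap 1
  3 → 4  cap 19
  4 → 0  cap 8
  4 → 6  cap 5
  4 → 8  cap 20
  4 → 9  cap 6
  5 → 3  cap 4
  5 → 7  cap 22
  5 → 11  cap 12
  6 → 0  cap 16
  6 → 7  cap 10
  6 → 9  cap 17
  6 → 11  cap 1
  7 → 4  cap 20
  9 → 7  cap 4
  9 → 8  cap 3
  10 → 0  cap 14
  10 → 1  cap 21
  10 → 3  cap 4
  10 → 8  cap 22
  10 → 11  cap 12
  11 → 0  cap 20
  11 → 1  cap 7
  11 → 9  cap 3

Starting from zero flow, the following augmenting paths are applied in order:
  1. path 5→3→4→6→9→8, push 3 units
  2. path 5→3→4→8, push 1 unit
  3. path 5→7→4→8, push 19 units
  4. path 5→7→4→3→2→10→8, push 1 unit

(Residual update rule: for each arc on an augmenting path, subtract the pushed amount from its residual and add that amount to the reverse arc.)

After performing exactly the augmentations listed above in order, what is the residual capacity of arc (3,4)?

after path 1 (5→3→4→6→9→8, push 3): res(3,4)=16
after path 2 (5→3→4→8, push 1): res(3,4)=15
after path 3 (5→7→4→8, push 19): res(3,4)=15
after path 4 (5→7→4→3→2→10→8, push 1): res(3,4)=16

Residual capacity of (3,4): 16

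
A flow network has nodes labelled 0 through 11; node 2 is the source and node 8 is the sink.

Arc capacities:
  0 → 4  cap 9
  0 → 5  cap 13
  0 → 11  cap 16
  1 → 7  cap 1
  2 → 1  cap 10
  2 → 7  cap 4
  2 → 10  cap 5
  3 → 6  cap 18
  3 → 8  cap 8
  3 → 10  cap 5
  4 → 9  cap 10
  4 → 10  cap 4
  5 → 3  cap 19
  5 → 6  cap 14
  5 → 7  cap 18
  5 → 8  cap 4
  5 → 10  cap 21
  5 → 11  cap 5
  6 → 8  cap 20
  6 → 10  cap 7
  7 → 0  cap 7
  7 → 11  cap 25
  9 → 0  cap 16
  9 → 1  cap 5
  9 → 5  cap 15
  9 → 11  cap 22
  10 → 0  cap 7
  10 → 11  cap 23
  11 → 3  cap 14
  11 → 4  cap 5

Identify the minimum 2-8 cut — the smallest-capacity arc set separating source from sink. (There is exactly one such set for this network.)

augment #1: 2→7→0→5→8 push 4
augment #2: 2→10→11→3→8 push 5
augment #3: 2→1→7→11→3→8 push 1
max flow = 10; residual-reachable set from 2 gives S-side
cut edges (S→T): {(1,7), (2,7), (2,10)} total cap 10

Min-cut arcs: {(1,7), (2,7), (2,10)} (total capacity 10)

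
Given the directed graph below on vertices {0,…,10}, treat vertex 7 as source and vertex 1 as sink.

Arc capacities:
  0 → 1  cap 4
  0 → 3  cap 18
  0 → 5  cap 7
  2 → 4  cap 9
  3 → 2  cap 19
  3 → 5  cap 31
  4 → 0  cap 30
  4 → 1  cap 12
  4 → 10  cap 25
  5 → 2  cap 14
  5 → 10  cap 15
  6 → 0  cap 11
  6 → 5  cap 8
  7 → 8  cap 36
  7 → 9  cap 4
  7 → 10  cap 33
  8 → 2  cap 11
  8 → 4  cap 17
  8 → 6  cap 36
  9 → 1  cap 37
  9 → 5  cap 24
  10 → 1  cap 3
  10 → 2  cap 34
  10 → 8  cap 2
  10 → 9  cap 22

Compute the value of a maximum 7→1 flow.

Maximum flow value: 45

augment #1: 7→9→1 bottleneck 4, total now 4
augment #2: 7→10→1 bottleneck 3, total now 7
augment #3: 7→8→4→1 bottleneck 12, total now 19
augment #4: 7→10→9→1 bottleneck 22, total now 41
augment #5: 7→8→4→0→1 bottleneck 4, total now 45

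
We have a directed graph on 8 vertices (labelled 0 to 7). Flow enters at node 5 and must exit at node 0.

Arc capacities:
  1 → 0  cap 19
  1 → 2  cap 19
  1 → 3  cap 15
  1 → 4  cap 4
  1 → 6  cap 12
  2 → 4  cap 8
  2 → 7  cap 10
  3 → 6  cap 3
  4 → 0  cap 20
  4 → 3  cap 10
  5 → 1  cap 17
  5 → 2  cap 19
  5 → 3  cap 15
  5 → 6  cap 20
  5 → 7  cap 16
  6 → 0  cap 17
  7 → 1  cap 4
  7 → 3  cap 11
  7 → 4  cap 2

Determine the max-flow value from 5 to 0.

Maximum flow value: 48

augment #1: 5→1→0 bottleneck 17, total now 17
augment #2: 5→6→0 bottleneck 17, total now 34
augment #3: 5→2→4→0 bottleneck 8, total now 42
augment #4: 5→7→1→0 bottleneck 2, total now 44
augment #5: 5→7→4→0 bottleneck 2, total now 46
augment #6: 5→7→1→4→0 bottleneck 2, total now 48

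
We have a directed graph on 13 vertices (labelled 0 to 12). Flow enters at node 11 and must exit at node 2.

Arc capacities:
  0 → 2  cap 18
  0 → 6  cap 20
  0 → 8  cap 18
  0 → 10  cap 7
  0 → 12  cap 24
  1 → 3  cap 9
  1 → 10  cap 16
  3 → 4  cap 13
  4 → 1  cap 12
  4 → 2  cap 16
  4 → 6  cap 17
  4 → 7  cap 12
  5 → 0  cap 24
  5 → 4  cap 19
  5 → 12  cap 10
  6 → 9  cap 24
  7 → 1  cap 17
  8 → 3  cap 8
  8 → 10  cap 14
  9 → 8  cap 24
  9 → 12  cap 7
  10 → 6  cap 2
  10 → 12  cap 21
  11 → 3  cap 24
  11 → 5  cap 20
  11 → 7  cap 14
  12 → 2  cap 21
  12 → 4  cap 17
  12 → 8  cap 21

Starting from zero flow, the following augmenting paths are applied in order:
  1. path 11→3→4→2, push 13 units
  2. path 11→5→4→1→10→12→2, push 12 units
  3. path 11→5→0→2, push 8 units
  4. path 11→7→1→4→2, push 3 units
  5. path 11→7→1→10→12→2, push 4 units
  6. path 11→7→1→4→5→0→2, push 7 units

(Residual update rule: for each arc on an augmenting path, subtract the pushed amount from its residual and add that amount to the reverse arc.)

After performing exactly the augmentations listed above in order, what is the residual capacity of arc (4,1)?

after path 1 (11→3→4→2, push 13): res(4,1)=12
after path 2 (11→5→4→1→10→12→2, push 12): res(4,1)=0
after path 3 (11→5→0→2, push 8): res(4,1)=0
after path 4 (11→7→1→4→2, push 3): res(4,1)=3
after path 5 (11→7→1→10→12→2, push 4): res(4,1)=3
after path 6 (11→7→1→4→5→0→2, push 7): res(4,1)=10

Residual capacity of (4,1): 10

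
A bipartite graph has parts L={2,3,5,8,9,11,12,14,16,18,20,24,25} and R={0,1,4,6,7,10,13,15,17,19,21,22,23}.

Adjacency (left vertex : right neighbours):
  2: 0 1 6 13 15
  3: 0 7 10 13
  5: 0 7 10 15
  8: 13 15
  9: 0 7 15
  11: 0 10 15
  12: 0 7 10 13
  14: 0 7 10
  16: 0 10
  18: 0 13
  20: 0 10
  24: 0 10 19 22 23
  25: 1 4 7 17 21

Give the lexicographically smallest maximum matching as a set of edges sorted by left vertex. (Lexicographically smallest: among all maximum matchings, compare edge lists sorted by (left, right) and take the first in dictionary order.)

|M| = 8 (so the lex-smallest maximum matching has 8 edges)
process left vertices in ascending order; for each, take the smallest-labelled available neighbour that still permits 8 edges overall, or leave it unmatched if none does
lex-smallest matching: {2-1, 3-0, 5-7, 8-13, 9-15, 11-10, 24-19, 25-4}

Lex-smallest maximum matching: {(2,1), (3,0), (5,7), (8,13), (9,15), (11,10), (24,19), (25,4)}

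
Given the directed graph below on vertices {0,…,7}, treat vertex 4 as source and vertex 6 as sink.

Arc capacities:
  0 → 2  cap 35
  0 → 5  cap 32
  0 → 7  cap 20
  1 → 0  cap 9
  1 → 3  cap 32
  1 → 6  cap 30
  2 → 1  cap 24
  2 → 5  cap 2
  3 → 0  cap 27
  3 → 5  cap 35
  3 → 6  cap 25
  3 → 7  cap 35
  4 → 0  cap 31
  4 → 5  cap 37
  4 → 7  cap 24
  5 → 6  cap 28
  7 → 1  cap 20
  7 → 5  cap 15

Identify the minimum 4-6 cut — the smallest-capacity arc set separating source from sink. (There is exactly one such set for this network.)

Min-cut arcs: {(2,1), (5,6), (7,1)} (total capacity 72)

augment #1: 4→5→6 push 28
augment #2: 4→7→1→6 push 20
augment #3: 4→0→2→1→6 push 10
augment #4: 4→0→2→1→3→6 push 14
max flow = 72; residual-reachable set from 4 gives S-side
cut edges (S→T): {(2,1), (5,6), (7,1)} total cap 72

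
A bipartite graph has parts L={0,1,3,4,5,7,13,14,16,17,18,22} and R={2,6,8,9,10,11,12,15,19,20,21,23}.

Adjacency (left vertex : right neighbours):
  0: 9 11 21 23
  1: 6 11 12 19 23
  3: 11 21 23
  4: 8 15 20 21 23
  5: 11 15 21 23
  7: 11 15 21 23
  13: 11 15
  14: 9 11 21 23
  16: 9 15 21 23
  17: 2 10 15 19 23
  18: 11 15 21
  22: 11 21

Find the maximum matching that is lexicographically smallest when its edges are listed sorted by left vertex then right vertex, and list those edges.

|M| = 8 (so the lex-smallest maximum matching has 8 edges)
process left vertices in ascending order; for each, take the smallest-labelled available neighbour that still permits 8 edges overall, or leave it unmatched if none does
lex-smallest matching: {0-9, 1-6, 3-11, 4-8, 5-15, 7-21, 14-23, 17-2}

Lex-smallest maximum matching: {(0,9), (1,6), (3,11), (4,8), (5,15), (7,21), (14,23), (17,2)}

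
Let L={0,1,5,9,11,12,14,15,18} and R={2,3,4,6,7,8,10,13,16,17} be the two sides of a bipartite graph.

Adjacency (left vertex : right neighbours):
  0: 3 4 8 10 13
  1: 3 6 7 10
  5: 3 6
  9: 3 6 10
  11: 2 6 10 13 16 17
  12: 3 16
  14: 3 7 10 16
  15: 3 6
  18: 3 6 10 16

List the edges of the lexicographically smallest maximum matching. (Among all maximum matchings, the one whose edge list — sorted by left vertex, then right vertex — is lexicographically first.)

Lex-smallest maximum matching: {(0,4), (1,3), (5,6), (9,10), (11,2), (12,16), (14,7)}

|M| = 7 (so the lex-smallest maximum matching has 7 edges)
process left vertices in ascending order; for each, take the smallest-labelled available neighbour that still permits 7 edges overall, or leave it unmatched if none does
lex-smallest matching: {0-4, 1-3, 5-6, 9-10, 11-2, 12-16, 14-7}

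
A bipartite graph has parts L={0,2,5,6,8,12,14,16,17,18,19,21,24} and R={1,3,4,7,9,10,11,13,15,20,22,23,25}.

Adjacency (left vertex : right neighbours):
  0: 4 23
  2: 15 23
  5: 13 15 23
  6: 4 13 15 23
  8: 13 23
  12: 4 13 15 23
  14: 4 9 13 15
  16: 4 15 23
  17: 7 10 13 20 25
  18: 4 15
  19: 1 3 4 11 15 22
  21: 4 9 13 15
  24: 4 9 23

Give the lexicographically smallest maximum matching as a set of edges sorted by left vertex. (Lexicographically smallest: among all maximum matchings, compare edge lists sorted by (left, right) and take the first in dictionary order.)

Lex-smallest maximum matching: {(0,4), (2,15), (5,13), (6,23), (14,9), (17,7), (19,1)}

|M| = 7 (so the lex-smallest maximum matching has 7 edges)
process left vertices in ascending order; for each, take the smallest-labelled available neighbour that still permits 7 edges overall, or leave it unmatched if none does
lex-smallest matching: {0-4, 2-15, 5-13, 6-23, 14-9, 17-7, 19-1}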